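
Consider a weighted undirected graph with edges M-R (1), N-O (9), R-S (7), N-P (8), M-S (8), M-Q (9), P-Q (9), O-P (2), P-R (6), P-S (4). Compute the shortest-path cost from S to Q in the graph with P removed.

Routes from S to Q avoiding P:
S -> R -> M -> Q: 7 + 1 + 9 = 17
S -> M -> Q: 8 + 9 = 17
Shortest: 17.

17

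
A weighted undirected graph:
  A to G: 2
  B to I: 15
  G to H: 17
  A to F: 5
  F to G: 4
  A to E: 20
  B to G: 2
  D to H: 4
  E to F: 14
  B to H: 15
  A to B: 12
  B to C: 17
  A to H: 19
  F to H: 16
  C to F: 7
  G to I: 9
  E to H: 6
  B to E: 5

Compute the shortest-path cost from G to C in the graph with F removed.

Comparing a few candidate routes:
G → B → C: 2 + 17 = 19
G → A → E → B → C: 2 + 20 + 5 + 17 = 44
G → A → H → E → B → C: 2 + 19 + 6 + 5 + 17 = 49
G → A → B → C: 2 + 12 + 17 = 31
G → I → B → C: 9 + 15 + 17 = 41
G → H → E → B → C: 17 + 6 + 5 + 17 = 45
The minimum is 19.

19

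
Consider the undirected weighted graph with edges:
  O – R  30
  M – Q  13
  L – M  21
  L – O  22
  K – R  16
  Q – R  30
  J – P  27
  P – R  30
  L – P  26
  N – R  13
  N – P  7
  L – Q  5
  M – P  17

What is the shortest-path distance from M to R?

37

Comparing a few candidate routes:
M-L-Q-R: 21 + 5 + 30 = 56
M-Q-R: 13 + 30 = 43
M-Q-L-P-N-R: 13 + 5 + 26 + 7 + 13 = 64
M-P-R: 17 + 30 = 47
M-P-N-R: 17 + 7 + 13 = 37
Shortest: 37.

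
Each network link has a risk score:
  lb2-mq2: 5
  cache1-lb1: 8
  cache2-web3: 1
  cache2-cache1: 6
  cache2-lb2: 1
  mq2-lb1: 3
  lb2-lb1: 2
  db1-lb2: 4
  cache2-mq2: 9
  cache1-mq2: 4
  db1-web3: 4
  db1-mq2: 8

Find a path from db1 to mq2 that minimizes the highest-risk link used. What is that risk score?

A few of the db1→mq2 routes:
db1 - lb2 - mq2: max(4, 5) = 5
db1 - lb2 - lb1 - mq2: max(4, 2, 3) = 4
db1 - web3 - cache2 - lb2 - lb1 - mq2: max(4, 1, 1, 2, 3) = 4
db1 - web3 - cache2 - lb2 - mq2: max(4, 1, 1, 5) = 5
Smallest bottleneck: 4.

4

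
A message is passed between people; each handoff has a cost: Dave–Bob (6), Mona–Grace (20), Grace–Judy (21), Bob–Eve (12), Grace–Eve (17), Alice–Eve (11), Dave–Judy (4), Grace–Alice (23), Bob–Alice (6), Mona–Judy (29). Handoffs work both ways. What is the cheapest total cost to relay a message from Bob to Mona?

39

A few of the Bob→Mona routes:
Bob → Eve → Grace → Mona: 12 + 17 + 20 = 49
Bob → Alice → Grace → Mona: 6 + 23 + 20 = 49
Bob → Dave → Judy → Grace → Mona: 6 + 4 + 21 + 20 = 51
Bob → Dave → Judy → Mona: 6 + 4 + 29 = 39
Best route has total 39.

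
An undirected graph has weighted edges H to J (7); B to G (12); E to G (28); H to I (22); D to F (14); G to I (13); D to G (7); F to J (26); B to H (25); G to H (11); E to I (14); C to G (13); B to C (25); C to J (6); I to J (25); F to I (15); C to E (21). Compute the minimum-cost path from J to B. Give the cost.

Checking several routes:
J -> C -> B: 6 + 25 = 31
J -> H -> G -> B: 7 + 11 + 12 = 30
J -> C -> G -> B: 6 + 13 + 12 = 31
Shortest: 30.

30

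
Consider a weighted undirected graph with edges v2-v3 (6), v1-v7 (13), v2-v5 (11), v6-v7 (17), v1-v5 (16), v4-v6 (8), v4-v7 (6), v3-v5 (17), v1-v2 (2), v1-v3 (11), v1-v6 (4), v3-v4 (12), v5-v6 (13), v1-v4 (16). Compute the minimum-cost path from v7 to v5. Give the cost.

26

A few of the v7→v5 routes:
v7 -> v1 -> v5: 13 + 16 = 29
v7 -> v1 -> v2 -> v5: 13 + 2 + 11 = 26
v7 -> v4 -> v6 -> v5: 6 + 8 + 13 = 27
v7 -> v1 -> v6 -> v5: 13 + 4 + 13 = 30
v7 -> v6 -> v5: 17 + 13 = 30
Shortest: 26.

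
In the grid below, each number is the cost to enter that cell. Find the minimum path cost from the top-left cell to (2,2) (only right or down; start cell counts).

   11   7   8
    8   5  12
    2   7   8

36

Best path: [0,0] -> [1,0] -> [2,0] -> [2,1] -> [2,2]
Cost: 11 + 8 + 2 + 7 + 8 = 36
For comparison, the top-then-right route costs 46.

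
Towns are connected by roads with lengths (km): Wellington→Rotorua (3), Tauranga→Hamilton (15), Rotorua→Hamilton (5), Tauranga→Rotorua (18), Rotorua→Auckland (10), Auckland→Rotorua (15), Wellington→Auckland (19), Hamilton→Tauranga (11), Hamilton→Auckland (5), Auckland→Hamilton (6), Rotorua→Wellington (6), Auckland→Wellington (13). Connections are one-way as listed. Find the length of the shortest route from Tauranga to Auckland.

Routes from Tauranga to Auckland:
Tauranga → Rotorua → Auckland: 18 + 10 = 28
Tauranga → Hamilton → Auckland: 15 + 5 = 20
Tauranga → Rotorua → Wellington → Auckland: 18 + 6 + 19 = 43
Tauranga → Rotorua → Hamilton → Auckland: 18 + 5 + 5 = 28
Best route has total 20 km.

20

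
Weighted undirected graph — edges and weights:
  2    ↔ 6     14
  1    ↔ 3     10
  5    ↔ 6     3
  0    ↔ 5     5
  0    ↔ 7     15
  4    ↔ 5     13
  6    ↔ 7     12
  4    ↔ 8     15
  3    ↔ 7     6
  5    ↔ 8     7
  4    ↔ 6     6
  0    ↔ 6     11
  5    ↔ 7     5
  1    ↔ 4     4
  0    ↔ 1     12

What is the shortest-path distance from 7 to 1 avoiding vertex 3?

A few of the 7→1 routes:
7 -> 0 -> 1: 15 + 12 = 27
7 -> 5 -> 4 -> 1: 5 + 13 + 4 = 22
7 -> 5 -> 6 -> 4 -> 1: 5 + 3 + 6 + 4 = 18
7 -> 6 -> 4 -> 1: 12 + 6 + 4 = 22
7 -> 5 -> 0 -> 1: 5 + 5 + 12 = 22
7 -> 5 -> 6 -> 0 -> 1: 5 + 3 + 11 + 12 = 31
Best route has total 18.

18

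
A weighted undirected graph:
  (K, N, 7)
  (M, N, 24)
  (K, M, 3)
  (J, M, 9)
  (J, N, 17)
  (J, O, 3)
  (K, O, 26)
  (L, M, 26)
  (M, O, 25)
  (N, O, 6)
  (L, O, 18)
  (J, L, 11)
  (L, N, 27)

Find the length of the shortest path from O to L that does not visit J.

18

A few of the O→L routes:
O→L: 18
O→N→K→M→L: 6 + 7 + 3 + 26 = 42
O→N→L: 6 + 27 = 33
O→M→L: 25 + 26 = 51
Shortest: 18.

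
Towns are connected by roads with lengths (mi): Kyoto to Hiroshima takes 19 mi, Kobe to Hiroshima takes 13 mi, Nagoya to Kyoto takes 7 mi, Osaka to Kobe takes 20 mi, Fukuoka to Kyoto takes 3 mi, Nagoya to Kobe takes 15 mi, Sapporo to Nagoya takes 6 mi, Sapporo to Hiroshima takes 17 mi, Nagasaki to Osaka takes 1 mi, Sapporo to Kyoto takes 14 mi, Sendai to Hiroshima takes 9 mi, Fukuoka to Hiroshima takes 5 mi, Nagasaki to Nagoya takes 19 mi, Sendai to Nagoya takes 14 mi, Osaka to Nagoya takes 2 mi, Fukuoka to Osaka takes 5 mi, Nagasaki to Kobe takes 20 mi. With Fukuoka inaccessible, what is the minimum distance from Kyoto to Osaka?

Comparing a few candidate routes:
Kyoto→Sapporo→Nagoya→Osaka: 14 + 6 + 2 = 22
Kyoto→Nagoya→Osaka: 7 + 2 = 9
Kyoto→Nagoya→Nagasaki→Osaka: 7 + 19 + 1 = 27
Shortest: 9 mi.

9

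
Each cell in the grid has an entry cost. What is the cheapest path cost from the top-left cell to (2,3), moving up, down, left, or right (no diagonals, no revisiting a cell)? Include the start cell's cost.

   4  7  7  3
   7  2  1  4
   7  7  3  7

24

Take (0,0) → (0,1) → (1,1) → (1,2) → (2,2) → (2,3) for a total of 4 + 7 + 2 + 1 + 3 + 7 = 24.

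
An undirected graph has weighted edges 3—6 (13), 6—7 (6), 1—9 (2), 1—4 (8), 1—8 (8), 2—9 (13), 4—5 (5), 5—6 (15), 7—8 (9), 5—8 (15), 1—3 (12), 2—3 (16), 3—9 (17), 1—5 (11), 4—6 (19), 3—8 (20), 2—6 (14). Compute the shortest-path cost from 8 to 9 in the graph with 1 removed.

A few of the 8→9 routes:
8 → 7 → 6 → 2 → 9: 9 + 6 + 14 + 13 = 42
8 → 3 → 9: 20 + 17 = 37
8 → 3 → 2 → 9: 20 + 16 + 13 = 49
8 → 5 → 6 → 2 → 9: 15 + 15 + 14 + 13 = 57
8 → 7 → 6 → 3 → 9: 9 + 6 + 13 + 17 = 45
Best route has total 37.

37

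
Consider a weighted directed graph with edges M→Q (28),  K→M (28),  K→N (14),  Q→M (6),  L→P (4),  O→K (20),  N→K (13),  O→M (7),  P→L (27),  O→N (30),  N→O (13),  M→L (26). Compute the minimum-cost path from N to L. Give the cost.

Paths from N to L:
N -> O -> K -> M -> L: 13 + 20 + 28 + 26 = 87
N -> K -> M -> L: 13 + 28 + 26 = 67
N -> O -> M -> L: 13 + 7 + 26 = 46
Best route has total 46.

46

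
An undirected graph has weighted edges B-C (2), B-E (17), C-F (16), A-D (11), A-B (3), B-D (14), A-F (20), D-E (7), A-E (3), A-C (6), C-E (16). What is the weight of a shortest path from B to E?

Comparing a few candidate routes:
B - A - E: 3 + 3 = 6
B - E: 17
B - C - A - E: 2 + 6 + 3 = 11
Shortest: 6.

6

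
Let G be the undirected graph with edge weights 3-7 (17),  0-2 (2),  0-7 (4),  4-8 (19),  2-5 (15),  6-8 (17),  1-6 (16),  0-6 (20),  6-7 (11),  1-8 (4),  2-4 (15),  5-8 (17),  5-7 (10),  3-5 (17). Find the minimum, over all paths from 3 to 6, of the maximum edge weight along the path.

17

Comparing a few candidate routes:
3 - 7 - 5 - 8 - 6: max(17, 10, 17, 17) = 17
3 - 5 - 7 - 6: max(17, 10, 11) = 17
3 - 5 - 2 - 0 - 7 - 6: max(17, 15, 2, 4, 11) = 17
3 - 5 - 8 - 1 - 6: max(17, 17, 4, 16) = 17
3 - 7 - 5 - 8 - 1 - 6: max(17, 10, 17, 4, 16) = 17
3 - 5 - 8 - 6: max(17, 17, 17) = 17
The minimum achievable maximum is 17.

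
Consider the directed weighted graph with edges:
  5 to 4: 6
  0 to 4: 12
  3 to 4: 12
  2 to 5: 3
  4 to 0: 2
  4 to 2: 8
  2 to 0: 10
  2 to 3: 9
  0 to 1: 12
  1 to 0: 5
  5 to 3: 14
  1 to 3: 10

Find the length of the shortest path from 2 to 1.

Routes from 2 to 1:
2 -> 5 -> 3 -> 4 -> 0 -> 1: 3 + 14 + 12 + 2 + 12 = 43
2 -> 0 -> 1: 10 + 12 = 22
2 -> 3 -> 4 -> 0 -> 1: 9 + 12 + 2 + 12 = 35
2 -> 5 -> 4 -> 0 -> 1: 3 + 6 + 2 + 12 = 23
Best route has total 22.

22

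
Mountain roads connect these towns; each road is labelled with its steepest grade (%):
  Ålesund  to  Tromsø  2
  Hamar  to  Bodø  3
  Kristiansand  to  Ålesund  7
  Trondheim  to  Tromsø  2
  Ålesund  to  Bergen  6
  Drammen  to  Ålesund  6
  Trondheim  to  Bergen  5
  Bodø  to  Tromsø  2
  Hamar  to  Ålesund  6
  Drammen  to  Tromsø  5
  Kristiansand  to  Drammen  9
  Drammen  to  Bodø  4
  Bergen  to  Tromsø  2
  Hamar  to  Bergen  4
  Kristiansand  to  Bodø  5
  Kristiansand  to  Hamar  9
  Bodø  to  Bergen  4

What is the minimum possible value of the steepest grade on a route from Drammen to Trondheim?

4

Checking several routes:
Drammen-Bodø-Tromsø-Bergen-Trondheim: max(4, 2, 2, 5) = 5
Drammen-Bodø-Tromsø-Trondheim: max(4, 2, 2) = 4
Drammen-Bodø-Bergen-Tromsø-Trondheim: max(4, 4, 2, 2) = 4
Drammen-Bodø-Hamar-Bergen-Tromsø-Trondheim: max(4, 3, 4, 2, 2) = 4
The minimum achievable maximum is 4%.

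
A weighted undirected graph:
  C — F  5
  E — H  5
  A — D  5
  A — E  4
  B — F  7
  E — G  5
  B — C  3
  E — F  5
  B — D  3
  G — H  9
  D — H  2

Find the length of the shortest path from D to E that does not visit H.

Paths from D to E avoiding H:
D → B → F → E: 3 + 7 + 5 = 15
D → A → E: 5 + 4 = 9
D → B → C → F → E: 3 + 3 + 5 + 5 = 16
The minimum is 9.

9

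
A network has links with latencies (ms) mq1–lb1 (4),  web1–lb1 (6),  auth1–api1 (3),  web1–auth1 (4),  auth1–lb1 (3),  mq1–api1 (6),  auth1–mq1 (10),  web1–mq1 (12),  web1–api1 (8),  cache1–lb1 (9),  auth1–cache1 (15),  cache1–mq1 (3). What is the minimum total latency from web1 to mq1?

10

Checking several routes:
web1→auth1→lb1→mq1: 4 + 3 + 4 = 11
web1→lb1→mq1: 6 + 4 = 10
web1→api1→mq1: 8 + 6 = 14
web1→auth1→api1→mq1: 4 + 3 + 6 = 13
web1→mq1: 12
web1→auth1→mq1: 4 + 10 = 14
Best route has total 10 ms.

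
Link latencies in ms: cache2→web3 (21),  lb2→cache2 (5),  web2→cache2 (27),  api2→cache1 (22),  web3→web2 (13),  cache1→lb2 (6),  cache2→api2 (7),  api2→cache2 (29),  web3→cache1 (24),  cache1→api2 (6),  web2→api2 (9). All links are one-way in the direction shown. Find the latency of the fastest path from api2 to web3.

Routes from api2 to web3:
api2 - cache1 - lb2 - cache2 - web3: 22 + 6 + 5 + 21 = 54
api2 - cache2 - web3: 29 + 21 = 50
Best route has total 50 ms.

50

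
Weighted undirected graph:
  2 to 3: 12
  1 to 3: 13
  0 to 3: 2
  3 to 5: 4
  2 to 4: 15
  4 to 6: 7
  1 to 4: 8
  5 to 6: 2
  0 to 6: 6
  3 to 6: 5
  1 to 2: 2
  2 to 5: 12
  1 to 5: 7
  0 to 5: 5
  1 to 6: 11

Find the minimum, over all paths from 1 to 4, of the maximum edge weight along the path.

7

A few of the 1→4 routes:
1 → 5 → 3 → 6 → 4: max(7, 4, 5, 7) = 7
1 → 5 → 6 → 4: max(7, 2, 7) = 7
1 → 5 → 3 → 0 → 6 → 4: max(7, 4, 2, 6, 7) = 7
1 → 4: max(8) = 8
1 → 5 → 0 → 6 → 4: max(7, 5, 6, 7) = 7
1 → 5 → 0 → 3 → 6 → 4: max(7, 5, 2, 5, 7) = 7
The minimum achievable maximum is 7.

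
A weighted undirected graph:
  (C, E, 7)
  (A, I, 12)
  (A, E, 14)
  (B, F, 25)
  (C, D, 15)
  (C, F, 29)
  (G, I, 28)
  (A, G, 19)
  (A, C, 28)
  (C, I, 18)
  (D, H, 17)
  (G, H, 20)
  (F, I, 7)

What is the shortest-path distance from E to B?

A few of the E→B routes:
E→C→I→F→B: 7 + 18 + 7 + 25 = 57
E→C→F→B: 7 + 29 + 25 = 61
E→A→I→F→B: 14 + 12 + 7 + 25 = 58
E→C→A→I→F→B: 7 + 28 + 12 + 7 + 25 = 79
Best route has total 57.

57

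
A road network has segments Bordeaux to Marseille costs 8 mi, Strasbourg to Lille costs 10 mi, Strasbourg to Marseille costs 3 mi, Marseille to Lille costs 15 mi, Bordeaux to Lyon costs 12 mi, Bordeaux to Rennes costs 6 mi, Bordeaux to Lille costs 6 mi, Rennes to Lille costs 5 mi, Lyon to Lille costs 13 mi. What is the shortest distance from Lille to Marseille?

13

Some routes from Lille to Marseille:
Lille → Rennes → Bordeaux → Marseille: 5 + 6 + 8 = 19
Lille → Bordeaux → Marseille: 6 + 8 = 14
Lille → Marseille: 15
Lille → Strasbourg → Marseille: 10 + 3 = 13
Shortest: 13 mi.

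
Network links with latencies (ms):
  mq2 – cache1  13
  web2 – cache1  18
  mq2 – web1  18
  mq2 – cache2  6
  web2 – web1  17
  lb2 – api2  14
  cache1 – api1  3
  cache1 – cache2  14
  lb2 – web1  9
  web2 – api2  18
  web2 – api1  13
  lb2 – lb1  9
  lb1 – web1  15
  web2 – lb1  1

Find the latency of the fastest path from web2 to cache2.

30

A few of the web2→cache2 routes:
web2 → cache1 → cache2: 18 + 14 = 32
web2 → api1 → cache1 → cache2: 13 + 3 + 14 = 30
web2 → api1 → cache1 → mq2 → cache2: 13 + 3 + 13 + 6 = 35
Shortest: 30 ms.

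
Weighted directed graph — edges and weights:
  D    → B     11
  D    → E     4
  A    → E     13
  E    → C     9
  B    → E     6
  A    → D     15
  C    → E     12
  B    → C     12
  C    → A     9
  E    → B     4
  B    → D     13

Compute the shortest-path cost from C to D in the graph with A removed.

Candidate routes:
C-E-B-D: 12 + 4 + 13 = 29
The minimum is 29.

29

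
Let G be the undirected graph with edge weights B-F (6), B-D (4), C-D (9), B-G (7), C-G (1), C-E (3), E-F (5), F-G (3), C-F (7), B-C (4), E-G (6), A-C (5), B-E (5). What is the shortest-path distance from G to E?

Some routes from G to E:
G-E: 6
G-B-E: 7 + 5 = 12
G-C-B-E: 1 + 4 + 5 = 10
G-F-E: 3 + 5 = 8
G-C-E: 1 + 3 = 4
Best route has total 4.

4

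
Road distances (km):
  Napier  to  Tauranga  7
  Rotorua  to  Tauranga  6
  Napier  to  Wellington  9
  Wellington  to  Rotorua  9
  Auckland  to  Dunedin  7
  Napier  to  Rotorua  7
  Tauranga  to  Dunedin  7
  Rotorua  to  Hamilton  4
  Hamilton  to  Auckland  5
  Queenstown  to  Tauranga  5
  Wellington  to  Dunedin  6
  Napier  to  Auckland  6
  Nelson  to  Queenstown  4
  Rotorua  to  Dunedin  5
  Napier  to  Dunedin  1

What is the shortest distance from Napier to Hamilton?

10

Checking several routes:
Napier→Dunedin→Rotorua→Hamilton: 1 + 5 + 4 = 10
Napier→Auckland→Hamilton: 6 + 5 = 11
Napier→Rotorua→Hamilton: 7 + 4 = 11
Best route has total 10 km.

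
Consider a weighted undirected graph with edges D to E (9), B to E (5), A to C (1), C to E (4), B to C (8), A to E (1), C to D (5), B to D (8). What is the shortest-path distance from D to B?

8

A few of the D→B routes:
D - B: 8
D - C - B: 5 + 8 = 13
D - C - A - E - B: 5 + 1 + 1 + 5 = 12
The minimum is 8.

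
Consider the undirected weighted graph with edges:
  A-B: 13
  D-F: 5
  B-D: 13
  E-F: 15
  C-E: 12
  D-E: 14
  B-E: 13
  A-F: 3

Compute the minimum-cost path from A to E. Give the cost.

18

Routes from A to E:
A -> F -> D -> B -> E: 3 + 5 + 13 + 13 = 34
A -> F -> E: 3 + 15 = 18
A -> B -> D -> E: 13 + 13 + 14 = 40
A -> B -> E: 13 + 13 = 26
A -> B -> D -> F -> E: 13 + 13 + 5 + 15 = 46
A -> F -> D -> E: 3 + 5 + 14 = 22
The minimum is 18.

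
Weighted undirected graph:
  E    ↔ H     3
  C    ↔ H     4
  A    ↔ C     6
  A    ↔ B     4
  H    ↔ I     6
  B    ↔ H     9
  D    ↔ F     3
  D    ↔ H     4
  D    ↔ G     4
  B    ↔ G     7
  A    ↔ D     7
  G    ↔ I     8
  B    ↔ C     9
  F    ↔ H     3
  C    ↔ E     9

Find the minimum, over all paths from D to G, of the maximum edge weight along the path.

4

Some routes from D to G:
D-G: max(4) = 4
D-F-H-C-A-B-G: max(3, 3, 4, 6, 4, 7) = 7
D-A-B-G: max(7, 4, 7) = 7
D-H-C-A-B-G: max(4, 4, 6, 4, 7) = 7
Smallest bottleneck: 4.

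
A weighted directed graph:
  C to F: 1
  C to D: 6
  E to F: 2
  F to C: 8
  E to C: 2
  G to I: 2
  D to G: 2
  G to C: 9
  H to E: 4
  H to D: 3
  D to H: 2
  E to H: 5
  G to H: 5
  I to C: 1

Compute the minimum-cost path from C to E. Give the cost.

12

Candidate routes:
C → D → H → E: 6 + 2 + 4 = 12
C → D → G → H → E: 6 + 2 + 5 + 4 = 17
The minimum is 12.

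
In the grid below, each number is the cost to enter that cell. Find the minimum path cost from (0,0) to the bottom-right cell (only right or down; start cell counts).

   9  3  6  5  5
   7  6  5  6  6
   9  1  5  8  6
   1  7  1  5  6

Take r0c0→r0c1→r1c1→r2c1→r2c2→r3c2→r3c3→r3c4 for a total of 9 + 3 + 6 + 1 + 5 + 1 + 5 + 6 = 36.
For comparison, the top-then-right route costs 46.

36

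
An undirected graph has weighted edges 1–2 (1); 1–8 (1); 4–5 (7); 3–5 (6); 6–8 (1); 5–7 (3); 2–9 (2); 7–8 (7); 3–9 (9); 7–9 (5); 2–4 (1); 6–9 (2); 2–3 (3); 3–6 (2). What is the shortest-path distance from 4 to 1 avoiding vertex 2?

Comparing a few candidate routes:
4 -> 5 -> 7 -> 9 -> 6 -> 8 -> 1: 7 + 3 + 5 + 2 + 1 + 1 = 19
4 -> 5 -> 3 -> 6 -> 8 -> 1: 7 + 6 + 2 + 1 + 1 = 17
4 -> 5 -> 7 -> 9 -> 3 -> 6 -> 8 -> 1: 7 + 3 + 5 + 9 + 2 + 1 + 1 = 28
4 -> 5 -> 7 -> 8 -> 1: 7 + 3 + 7 + 1 = 18
4 -> 5 -> 3 -> 9 -> 6 -> 8 -> 1: 7 + 6 + 9 + 2 + 1 + 1 = 26
Best route has total 17.

17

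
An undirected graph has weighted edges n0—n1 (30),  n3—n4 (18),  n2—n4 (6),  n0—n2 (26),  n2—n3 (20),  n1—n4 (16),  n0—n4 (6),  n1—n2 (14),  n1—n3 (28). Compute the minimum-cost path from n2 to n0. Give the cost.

Checking several routes:
n2 -> n1 -> n0: 14 + 30 = 44
n2 -> n3 -> n4 -> n0: 20 + 18 + 6 = 44
n2 -> n1 -> n4 -> n0: 14 + 16 + 6 = 36
n2 -> n4 -> n0: 6 + 6 = 12
n2 -> n4 -> n1 -> n0: 6 + 16 + 30 = 52
n2 -> n0: 26
Best route has total 12.

12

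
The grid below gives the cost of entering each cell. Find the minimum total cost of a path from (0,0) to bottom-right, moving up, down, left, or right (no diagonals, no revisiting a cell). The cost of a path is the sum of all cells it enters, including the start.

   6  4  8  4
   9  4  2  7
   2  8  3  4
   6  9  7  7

One optimal route is r0c0 -> r0c1 -> r1c1 -> r1c2 -> r2c2 -> r2c3 -> r3c3.
Its cost is 6 + 4 + 4 + 2 + 3 + 4 + 7 = 30.

30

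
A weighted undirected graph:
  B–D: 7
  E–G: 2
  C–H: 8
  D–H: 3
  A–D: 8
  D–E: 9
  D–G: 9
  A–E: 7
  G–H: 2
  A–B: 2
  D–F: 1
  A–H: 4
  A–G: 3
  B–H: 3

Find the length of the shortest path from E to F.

Checking several routes:
E -> G -> D -> F: 2 + 9 + 1 = 12
E -> D -> F: 9 + 1 = 10
E -> G -> H -> D -> F: 2 + 2 + 3 + 1 = 8
E -> G -> A -> H -> D -> F: 2 + 3 + 4 + 3 + 1 = 13
Shortest: 8.

8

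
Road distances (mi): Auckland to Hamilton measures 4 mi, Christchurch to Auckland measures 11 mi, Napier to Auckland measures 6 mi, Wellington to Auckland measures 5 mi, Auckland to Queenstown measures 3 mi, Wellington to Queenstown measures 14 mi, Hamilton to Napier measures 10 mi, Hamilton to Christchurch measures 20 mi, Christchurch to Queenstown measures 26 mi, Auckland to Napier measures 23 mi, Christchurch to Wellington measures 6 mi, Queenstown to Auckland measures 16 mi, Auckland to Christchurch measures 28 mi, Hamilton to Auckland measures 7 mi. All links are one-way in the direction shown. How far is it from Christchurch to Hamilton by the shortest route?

Paths from Christchurch to Hamilton:
Christchurch - Queenstown - Auckland - Hamilton: 26 + 16 + 4 = 46
Christchurch - Auckland - Hamilton: 11 + 4 = 15
Christchurch - Wellington - Queenstown - Auckland - Hamilton: 6 + 14 + 16 + 4 = 40
Christchurch - Wellington - Auckland - Hamilton: 6 + 5 + 4 = 15
Shortest: 15 mi.

15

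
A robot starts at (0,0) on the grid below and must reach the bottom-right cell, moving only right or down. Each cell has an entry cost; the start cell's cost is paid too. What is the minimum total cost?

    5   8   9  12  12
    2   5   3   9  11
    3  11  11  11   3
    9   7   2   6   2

36

Cheapest: (0,0) -> (1,0) -> (1,1) -> (1,2) -> (2,2) -> (3,2) -> (3,3) -> (3,4)
  5 + 2 + 5 + 3 + 11 + 2 + 6 + 2 = 36
(Top row then right column would cost 62.)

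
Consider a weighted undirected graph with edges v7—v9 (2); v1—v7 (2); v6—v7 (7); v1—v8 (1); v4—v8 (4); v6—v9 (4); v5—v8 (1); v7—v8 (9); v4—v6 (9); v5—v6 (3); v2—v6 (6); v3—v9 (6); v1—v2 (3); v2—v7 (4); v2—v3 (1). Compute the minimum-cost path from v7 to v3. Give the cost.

Some routes from v7 to v3:
v7-v1-v2-v3: 2 + 3 + 1 = 6
v7-v8-v1-v2-v3: 9 + 1 + 3 + 1 = 14
v7-v9-v3: 2 + 6 = 8
v7-v1-v8-v5-v6-v2-v3: 2 + 1 + 1 + 3 + 6 + 1 = 14
v7-v2-v3: 4 + 1 = 5
v7-v9-v6-v2-v3: 2 + 4 + 6 + 1 = 13
Shortest: 5.

5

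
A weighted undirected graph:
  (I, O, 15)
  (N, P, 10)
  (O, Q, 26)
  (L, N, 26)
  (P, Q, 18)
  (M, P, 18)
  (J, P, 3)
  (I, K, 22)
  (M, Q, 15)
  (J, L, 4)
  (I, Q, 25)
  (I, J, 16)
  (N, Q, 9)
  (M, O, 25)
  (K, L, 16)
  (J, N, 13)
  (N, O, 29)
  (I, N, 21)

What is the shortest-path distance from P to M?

18

Some routes from P to M:
P -> J -> N -> Q -> M: 3 + 13 + 9 + 15 = 40
P -> M: 18
P -> N -> Q -> M: 10 + 9 + 15 = 34
P -> J -> L -> N -> Q -> M: 3 + 4 + 26 + 9 + 15 = 57
P -> J -> I -> O -> M: 3 + 16 + 15 + 25 = 59
P -> Q -> M: 18 + 15 = 33
Shortest: 18.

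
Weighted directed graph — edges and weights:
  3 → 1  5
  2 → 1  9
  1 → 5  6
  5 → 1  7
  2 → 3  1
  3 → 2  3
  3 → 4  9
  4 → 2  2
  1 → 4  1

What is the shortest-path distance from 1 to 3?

Candidate routes:
1→4→2→3: 1 + 2 + 1 = 4
Shortest: 4.

4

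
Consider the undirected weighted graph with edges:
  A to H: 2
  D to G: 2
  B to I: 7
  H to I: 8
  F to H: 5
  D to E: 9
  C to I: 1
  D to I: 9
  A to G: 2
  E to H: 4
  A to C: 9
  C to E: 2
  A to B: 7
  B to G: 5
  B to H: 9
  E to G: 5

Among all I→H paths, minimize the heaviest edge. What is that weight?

A few of the I→H routes:
I-C-E-H: max(1, 2, 4) = 4
I-B-G-A-H: max(7, 5, 2, 2) = 7
I-C-E-G-B-A-H: max(1, 2, 5, 5, 7, 2) = 7
I-C-E-G-A-H: max(1, 2, 5, 2, 2) = 5
The minimum achievable maximum is 4.

4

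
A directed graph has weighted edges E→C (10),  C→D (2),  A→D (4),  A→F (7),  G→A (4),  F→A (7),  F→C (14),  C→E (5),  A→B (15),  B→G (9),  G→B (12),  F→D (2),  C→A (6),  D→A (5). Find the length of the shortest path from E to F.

Candidate routes:
E -> C -> D -> A -> F: 10 + 2 + 5 + 7 = 24
E -> C -> A -> F: 10 + 6 + 7 = 23
Best route has total 23.

23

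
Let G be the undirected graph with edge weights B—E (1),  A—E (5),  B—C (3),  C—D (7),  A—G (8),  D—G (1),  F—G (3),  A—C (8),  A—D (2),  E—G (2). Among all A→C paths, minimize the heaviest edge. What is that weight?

Comparing a few candidate routes:
A - D - G - E - B - C: max(2, 1, 2, 1, 3) = 3
A - D - C: max(2, 7) = 7
A - E - G - D - C: max(5, 2, 1, 7) = 7
A - C: max(8) = 8
A - E - B - C: max(5, 1, 3) = 5
The minimum achievable maximum is 3.

3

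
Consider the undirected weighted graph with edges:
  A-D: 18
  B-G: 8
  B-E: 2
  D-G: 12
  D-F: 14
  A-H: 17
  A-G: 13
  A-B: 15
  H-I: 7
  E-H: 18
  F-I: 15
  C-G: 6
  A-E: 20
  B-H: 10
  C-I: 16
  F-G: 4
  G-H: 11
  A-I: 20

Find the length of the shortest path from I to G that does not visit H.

Checking several routes:
I → F → D → G: 15 + 14 + 12 = 41
I → C → G: 16 + 6 = 22
I → A → G: 20 + 13 = 33
I → F → G: 15 + 4 = 19
Best route has total 19.

19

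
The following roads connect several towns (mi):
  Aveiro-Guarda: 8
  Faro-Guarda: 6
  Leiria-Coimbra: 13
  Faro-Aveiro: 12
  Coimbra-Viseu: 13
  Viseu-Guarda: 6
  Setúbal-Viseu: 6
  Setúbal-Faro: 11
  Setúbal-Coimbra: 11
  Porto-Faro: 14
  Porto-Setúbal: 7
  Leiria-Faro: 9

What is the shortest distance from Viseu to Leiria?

21

Some routes from Viseu to Leiria:
Viseu → Guarda → Faro → Leiria: 6 + 6 + 9 = 21
Viseu → Coimbra → Leiria: 13 + 13 = 26
Viseu → Setúbal → Coimbra → Leiria: 6 + 11 + 13 = 30
Viseu → Setúbal → Faro → Leiria: 6 + 11 + 9 = 26
Shortest: 21 mi.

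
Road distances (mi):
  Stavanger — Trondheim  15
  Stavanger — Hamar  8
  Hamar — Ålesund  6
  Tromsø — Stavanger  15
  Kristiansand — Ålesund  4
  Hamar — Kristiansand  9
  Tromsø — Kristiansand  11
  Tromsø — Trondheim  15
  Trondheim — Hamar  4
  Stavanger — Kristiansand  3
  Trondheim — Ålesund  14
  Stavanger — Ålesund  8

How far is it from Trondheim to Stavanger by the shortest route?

12

Some routes from Trondheim to Stavanger:
Trondheim → Stavanger: 15
Trondheim → Hamar → Stavanger: 4 + 8 = 12
Trondheim → Hamar → Kristiansand → Stavanger: 4 + 9 + 3 = 16
The minimum is 12 mi.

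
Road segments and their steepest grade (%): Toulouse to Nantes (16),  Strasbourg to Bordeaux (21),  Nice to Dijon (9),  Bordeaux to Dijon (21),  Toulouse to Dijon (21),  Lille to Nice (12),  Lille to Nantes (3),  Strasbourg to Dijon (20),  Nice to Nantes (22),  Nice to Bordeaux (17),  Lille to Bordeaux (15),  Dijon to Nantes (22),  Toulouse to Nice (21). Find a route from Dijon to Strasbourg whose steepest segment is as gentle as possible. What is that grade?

20

A few of the Dijon→Strasbourg routes:
Dijon → Toulouse → Nantes → Lille → Nice → Bordeaux → Strasbourg: max(21, 16, 3, 12, 17, 21) = 21
Dijon → Bordeaux → Strasbourg: max(21, 21) = 21
Dijon → Toulouse → Nantes → Lille → Bordeaux → Strasbourg: max(21, 16, 3, 15, 21) = 21
Dijon → Strasbourg: max(20) = 20
Best route has worst link 20%.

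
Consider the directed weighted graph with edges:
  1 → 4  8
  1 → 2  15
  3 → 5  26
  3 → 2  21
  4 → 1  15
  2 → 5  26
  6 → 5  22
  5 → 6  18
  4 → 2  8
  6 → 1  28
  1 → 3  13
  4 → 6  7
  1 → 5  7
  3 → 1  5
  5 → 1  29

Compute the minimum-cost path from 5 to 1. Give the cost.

29

Paths from 5 to 1:
5→1: 29
5→6→1: 18 + 28 = 46
The minimum is 29.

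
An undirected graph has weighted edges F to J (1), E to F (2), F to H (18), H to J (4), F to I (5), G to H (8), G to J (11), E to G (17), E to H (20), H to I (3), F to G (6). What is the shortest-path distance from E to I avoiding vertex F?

23

Routes from E to I avoiding F:
E → G → H → I: 17 + 8 + 3 = 28
E → H → I: 20 + 3 = 23
E → G → J → H → I: 17 + 11 + 4 + 3 = 35
The minimum is 23.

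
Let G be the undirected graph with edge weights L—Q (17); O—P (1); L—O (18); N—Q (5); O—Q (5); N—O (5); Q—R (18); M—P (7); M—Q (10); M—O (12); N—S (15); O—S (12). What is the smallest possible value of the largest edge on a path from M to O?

Routes from M to O:
M -> Q -> N -> S -> O: max(10, 5, 15, 12) = 15
M -> P -> O: max(7, 1) = 7
M -> Q -> O: max(10, 5) = 10
M -> Q -> L -> O: max(10, 17, 18) = 18
M -> O: max(12) = 12
M -> Q -> N -> O: max(10, 5, 5) = 10
Smallest bottleneck: 7.

7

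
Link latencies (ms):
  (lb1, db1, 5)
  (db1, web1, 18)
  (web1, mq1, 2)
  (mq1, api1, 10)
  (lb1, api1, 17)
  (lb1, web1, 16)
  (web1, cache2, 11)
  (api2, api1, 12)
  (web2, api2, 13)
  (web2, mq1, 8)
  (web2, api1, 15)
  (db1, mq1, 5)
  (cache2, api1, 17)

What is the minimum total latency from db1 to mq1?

A few of the db1→mq1 routes:
db1 -> web1 -> mq1: 18 + 2 = 20
db1 -> mq1: 5
db1 -> lb1 -> web1 -> mq1: 5 + 16 + 2 = 23
Shortest: 5 ms.

5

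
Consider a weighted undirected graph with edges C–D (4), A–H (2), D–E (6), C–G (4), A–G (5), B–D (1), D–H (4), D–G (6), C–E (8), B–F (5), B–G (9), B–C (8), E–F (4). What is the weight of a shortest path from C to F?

Some routes from C to F:
C→E→F: 8 + 4 = 12
C→D→B→F: 4 + 1 + 5 = 10
C→B→F: 8 + 5 = 13
The minimum is 10.

10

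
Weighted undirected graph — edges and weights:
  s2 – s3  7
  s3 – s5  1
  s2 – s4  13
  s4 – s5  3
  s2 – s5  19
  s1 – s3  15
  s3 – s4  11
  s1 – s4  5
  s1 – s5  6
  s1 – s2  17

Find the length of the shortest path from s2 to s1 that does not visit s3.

Checking several routes:
s2 - s4 - s5 - s1: 13 + 3 + 6 = 22
s2 - s1: 17
s2 - s4 - s1: 13 + 5 = 18
Shortest: 17.

17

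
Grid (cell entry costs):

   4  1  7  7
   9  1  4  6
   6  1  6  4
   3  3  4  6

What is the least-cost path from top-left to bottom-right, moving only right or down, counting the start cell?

20

Path [0,0] -> [0,1] -> [1,1] -> [2,1] -> [3,1] -> [3,2] -> [3,3]: 4 + 1 + 1 + 1 + 3 + 4 + 6 = 20.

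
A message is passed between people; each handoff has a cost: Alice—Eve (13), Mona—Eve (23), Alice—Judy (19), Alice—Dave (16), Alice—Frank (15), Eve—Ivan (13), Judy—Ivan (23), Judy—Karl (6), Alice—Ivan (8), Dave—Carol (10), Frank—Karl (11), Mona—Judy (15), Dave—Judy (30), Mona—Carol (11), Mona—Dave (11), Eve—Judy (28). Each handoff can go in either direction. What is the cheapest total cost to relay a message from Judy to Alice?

19

Comparing a few candidate routes:
Judy → Ivan → Alice: 23 + 8 = 31
Judy → Karl → Frank → Alice: 6 + 11 + 15 = 32
Judy → Alice: 19
The minimum is 19.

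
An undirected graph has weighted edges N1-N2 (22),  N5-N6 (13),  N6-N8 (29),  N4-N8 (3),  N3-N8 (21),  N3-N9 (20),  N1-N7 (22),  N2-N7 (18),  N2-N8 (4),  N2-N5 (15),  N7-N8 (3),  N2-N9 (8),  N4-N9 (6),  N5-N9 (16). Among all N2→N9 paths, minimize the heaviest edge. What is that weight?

Some routes from N2 to N9:
N2 - N5 - N9: max(15, 16) = 16
N2 - N7 - N8 - N3 - N9: max(18, 3, 21, 20) = 21
N2 - N7 - N8 - N4 - N9: max(18, 3, 3, 6) = 18
N2 - N9: max(8) = 8
N2 - N8 - N4 - N9: max(4, 3, 6) = 6
Smallest bottleneck: 6.

6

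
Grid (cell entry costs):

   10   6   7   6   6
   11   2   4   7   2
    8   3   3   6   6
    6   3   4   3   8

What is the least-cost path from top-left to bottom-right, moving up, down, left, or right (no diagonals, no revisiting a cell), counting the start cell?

Take [0,0] [0,1] [1,1] [2,1] [2,2] [3,2] [3,3] [3,4] for a total of 10 + 6 + 2 + 3 + 3 + 4 + 3 + 8 = 39.

39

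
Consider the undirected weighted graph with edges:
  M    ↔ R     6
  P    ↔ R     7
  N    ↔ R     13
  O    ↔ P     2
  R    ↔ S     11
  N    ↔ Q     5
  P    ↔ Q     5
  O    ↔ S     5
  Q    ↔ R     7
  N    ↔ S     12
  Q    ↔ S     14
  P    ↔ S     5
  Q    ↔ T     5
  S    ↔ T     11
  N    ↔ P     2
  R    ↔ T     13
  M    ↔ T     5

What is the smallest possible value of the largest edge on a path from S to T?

5

A few of the S→T routes:
S -> O -> P -> N -> Q -> T: max(5, 2, 2, 5, 5) = 5
S -> P -> N -> Q -> T: max(5, 2, 5, 5) = 5
S -> O -> P -> Q -> T: max(5, 2, 5, 5) = 5
S -> P -> Q -> T: max(5, 5, 5) = 5
Best route has worst link 5.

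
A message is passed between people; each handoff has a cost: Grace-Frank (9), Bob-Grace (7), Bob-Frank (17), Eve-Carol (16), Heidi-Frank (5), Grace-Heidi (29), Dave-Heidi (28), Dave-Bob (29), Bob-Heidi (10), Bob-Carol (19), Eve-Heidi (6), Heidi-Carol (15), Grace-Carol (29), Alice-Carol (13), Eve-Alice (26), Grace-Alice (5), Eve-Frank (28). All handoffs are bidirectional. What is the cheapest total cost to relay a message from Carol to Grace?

Some routes from Carol to Grace:
Carol→Heidi→Frank→Grace: 15 + 5 + 9 = 29
Carol→Bob→Grace: 19 + 7 = 26
Carol→Alice→Grace: 13 + 5 = 18
Shortest: 18.

18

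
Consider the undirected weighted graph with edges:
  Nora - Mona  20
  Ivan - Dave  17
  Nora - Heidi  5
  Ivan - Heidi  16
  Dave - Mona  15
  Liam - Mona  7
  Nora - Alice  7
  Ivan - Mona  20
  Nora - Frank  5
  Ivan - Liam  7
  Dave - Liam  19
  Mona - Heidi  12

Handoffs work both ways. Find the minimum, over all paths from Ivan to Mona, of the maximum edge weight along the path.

7

Comparing a few candidate routes:
Ivan→Liam→Mona: max(7, 7) = 7
Ivan→Dave→Liam→Mona: max(17, 19, 7) = 19
Ivan→Heidi→Mona: max(16, 12) = 16
Ivan→Liam→Dave→Mona: max(7, 19, 15) = 19
Ivan→Dave→Mona: max(17, 15) = 17
Smallest bottleneck: 7.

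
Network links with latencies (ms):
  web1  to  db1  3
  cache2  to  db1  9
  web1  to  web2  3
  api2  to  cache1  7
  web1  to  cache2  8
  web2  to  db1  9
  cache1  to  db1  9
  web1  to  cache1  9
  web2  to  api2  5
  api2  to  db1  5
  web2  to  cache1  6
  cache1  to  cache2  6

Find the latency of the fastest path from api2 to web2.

5

A few of the api2→web2 routes:
api2-cache1-web1-web2: 7 + 9 + 3 = 19
api2-web2: 5
api2-db1-web2: 5 + 9 = 14
api2-cache1-web2: 7 + 6 = 13
api2-db1-cache1-web2: 5 + 9 + 6 = 20
api2-db1-web1-web2: 5 + 3 + 3 = 11
Best route has total 5 ms.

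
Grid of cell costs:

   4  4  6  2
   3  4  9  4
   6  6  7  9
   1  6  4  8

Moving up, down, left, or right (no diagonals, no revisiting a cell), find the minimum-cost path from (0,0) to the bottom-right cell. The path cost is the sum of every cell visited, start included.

Best path: r0c0 r1c0 r2c0 r3c0 r3c1 r3c2 r3c3
Cost: 4 + 3 + 6 + 1 + 6 + 4 + 8 = 32

32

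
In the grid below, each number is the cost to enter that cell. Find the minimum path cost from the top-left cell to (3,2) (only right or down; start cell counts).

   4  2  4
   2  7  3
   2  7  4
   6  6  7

24

Best path: [0,0] → [0,1] → [0,2] → [1,2] → [2,2] → [3,2]
Cost: 4 + 2 + 4 + 3 + 4 + 7 = 24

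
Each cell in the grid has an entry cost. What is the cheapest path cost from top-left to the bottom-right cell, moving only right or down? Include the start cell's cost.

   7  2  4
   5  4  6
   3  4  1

18

One optimal route is [0,0] → [0,1] → [1,1] → [2,1] → [2,2].
Its cost is 7 + 2 + 4 + 4 + 1 = 18.
For comparison, the top-then-right route costs 20.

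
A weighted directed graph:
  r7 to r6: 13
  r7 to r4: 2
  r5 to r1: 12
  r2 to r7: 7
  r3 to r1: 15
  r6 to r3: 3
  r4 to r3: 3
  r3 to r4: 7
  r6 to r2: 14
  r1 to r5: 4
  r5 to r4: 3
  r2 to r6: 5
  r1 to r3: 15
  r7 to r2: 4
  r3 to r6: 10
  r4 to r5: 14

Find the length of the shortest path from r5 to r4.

3

Routes from r5 to r4:
r5→r1→r3→r6→r2→r7→r4: 12 + 15 + 10 + 14 + 7 + 2 = 60
r5→r4: 3
r5→r1→r3→r4: 12 + 15 + 7 = 34
The minimum is 3.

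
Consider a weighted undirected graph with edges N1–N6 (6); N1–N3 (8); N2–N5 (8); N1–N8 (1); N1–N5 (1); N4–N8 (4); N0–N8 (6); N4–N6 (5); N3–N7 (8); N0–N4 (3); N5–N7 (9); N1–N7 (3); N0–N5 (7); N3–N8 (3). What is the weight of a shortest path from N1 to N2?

9

A few of the N1→N2 routes:
N1 → N8 → N0 → N5 → N2: 1 + 6 + 7 + 8 = 22
N1 → N8 → N3 → N7 → N5 → N2: 1 + 3 + 8 + 9 + 8 = 29
N1 → N8 → N4 → N0 → N5 → N2: 1 + 4 + 3 + 7 + 8 = 23
N1 → N7 → N5 → N2: 3 + 9 + 8 = 20
N1 → N5 → N2: 1 + 8 = 9
Shortest: 9.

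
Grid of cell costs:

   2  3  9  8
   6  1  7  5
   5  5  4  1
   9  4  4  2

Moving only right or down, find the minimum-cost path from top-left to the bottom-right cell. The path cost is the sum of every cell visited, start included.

18

Best path: (0,0) → (0,1) → (1,1) → (2,1) → (2,2) → (2,3) → (3,3)
Cost: 2 + 3 + 1 + 5 + 4 + 1 + 2 = 18
For comparison, the top-then-right route costs 30.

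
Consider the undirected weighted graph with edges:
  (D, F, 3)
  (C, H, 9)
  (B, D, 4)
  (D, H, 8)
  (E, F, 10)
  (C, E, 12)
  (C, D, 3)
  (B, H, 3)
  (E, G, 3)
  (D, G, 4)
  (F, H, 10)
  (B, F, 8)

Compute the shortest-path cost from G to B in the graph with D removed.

Comparing a few candidate routes:
G-E-F-H-B: 3 + 10 + 10 + 3 = 26
G-E-F-B: 3 + 10 + 8 = 21
G-E-C-H-B: 3 + 12 + 9 + 3 = 27
The minimum is 21.

21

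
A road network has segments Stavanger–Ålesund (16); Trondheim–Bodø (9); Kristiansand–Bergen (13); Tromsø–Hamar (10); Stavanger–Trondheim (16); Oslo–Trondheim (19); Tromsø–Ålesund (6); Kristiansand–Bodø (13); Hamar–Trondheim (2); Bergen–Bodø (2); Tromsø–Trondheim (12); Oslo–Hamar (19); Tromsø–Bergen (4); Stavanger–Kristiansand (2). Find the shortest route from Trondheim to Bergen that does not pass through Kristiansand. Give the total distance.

11

Paths from Trondheim to Bergen avoiding Kristiansand:
Trondheim-Oslo-Hamar-Tromsø-Bergen: 19 + 19 + 10 + 4 = 52
Trondheim-Tromsø-Bergen: 12 + 4 = 16
Trondheim-Bodø-Bergen: 9 + 2 = 11
Trondheim-Stavanger-Ålesund-Tromsø-Bergen: 16 + 16 + 6 + 4 = 42
Trondheim-Hamar-Tromsø-Bergen: 2 + 10 + 4 = 16
Best route has total 11 km.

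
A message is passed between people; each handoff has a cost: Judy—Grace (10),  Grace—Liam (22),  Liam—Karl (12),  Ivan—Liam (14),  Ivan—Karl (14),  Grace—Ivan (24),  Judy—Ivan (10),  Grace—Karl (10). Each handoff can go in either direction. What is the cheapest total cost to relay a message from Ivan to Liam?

14

A few of the Ivan→Liam routes:
Ivan → Judy → Grace → Liam: 10 + 10 + 22 = 42
Ivan → Liam: 14
Ivan → Judy → Grace → Karl → Liam: 10 + 10 + 10 + 12 = 42
Ivan → Karl → Grace → Liam: 14 + 10 + 22 = 46
Ivan → Karl → Liam: 14 + 12 = 26
Shortest: 14.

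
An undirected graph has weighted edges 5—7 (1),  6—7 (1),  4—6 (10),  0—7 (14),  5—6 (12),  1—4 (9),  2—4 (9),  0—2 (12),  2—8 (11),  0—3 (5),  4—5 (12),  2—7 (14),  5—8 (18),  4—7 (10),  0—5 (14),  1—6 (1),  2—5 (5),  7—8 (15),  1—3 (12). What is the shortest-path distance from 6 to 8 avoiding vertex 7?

28

Comparing a few candidate routes:
6 → 4 → 2 → 8: 10 + 9 + 11 = 30
6 → 1 → 4 → 2 → 8: 1 + 9 + 9 + 11 = 30
6 → 5 → 2 → 8: 12 + 5 + 11 = 28
Shortest: 28.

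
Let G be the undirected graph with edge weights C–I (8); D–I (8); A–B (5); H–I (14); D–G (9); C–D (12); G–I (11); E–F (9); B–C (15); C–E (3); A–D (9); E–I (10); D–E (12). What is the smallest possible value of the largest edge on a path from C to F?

9

Comparing a few candidate routes:
C -> I -> D -> E -> F: max(8, 8, 12, 9) = 12
C -> I -> E -> F: max(8, 10, 9) = 10
C -> I -> G -> D -> E -> F: max(8, 11, 9, 12, 9) = 12
C -> D -> E -> F: max(12, 12, 9) = 12
C -> E -> F: max(3, 9) = 9
C -> D -> I -> E -> F: max(12, 8, 10, 9) = 12
Smallest bottleneck: 9.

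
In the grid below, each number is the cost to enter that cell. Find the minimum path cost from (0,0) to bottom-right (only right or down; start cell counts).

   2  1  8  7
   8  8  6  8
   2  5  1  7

24

Best path: r0c0 -> r0c1 -> r1c1 -> r2c1 -> r2c2 -> r2c3
Cost: 2 + 1 + 8 + 5 + 1 + 7 = 24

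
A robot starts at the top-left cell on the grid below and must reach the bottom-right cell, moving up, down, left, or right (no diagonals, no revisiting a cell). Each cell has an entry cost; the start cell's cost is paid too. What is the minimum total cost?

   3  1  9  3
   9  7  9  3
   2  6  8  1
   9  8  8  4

24

Path r0c0 r0c1 r0c2 r0c3 r1c3 r2c3 r3c3: 3 + 1 + 9 + 3 + 3 + 1 + 4 = 24.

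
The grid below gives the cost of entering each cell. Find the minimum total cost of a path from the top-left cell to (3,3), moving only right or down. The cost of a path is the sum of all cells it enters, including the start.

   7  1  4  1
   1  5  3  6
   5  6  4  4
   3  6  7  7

30

Best path: r0c0 → r0c1 → r0c2 → r0c3 → r1c3 → r2c3 → r3c3
Cost: 7 + 1 + 4 + 1 + 6 + 4 + 7 = 30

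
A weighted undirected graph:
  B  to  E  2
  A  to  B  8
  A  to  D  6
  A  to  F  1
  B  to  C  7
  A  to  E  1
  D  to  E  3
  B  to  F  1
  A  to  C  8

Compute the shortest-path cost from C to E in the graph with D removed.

9

Paths from C to E avoiding D:
C -> B -> E: 7 + 2 = 9
C -> A -> F -> B -> E: 8 + 1 + 1 + 2 = 12
C -> A -> E: 8 + 1 = 9
C -> B -> F -> A -> E: 7 + 1 + 1 + 1 = 10
C -> B -> A -> E: 7 + 8 + 1 = 16
C -> A -> B -> E: 8 + 8 + 2 = 18
The minimum is 9.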